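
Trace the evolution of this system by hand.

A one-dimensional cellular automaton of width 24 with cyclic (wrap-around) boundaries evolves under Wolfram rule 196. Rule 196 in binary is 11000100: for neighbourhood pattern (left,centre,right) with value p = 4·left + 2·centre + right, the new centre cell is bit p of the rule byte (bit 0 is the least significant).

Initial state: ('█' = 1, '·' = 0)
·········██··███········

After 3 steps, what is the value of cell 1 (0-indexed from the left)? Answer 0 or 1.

0

t=0: ·········██··███········
t=1: ··········█···██········
t=2: ··········█····█········
t=3: ··········█····█········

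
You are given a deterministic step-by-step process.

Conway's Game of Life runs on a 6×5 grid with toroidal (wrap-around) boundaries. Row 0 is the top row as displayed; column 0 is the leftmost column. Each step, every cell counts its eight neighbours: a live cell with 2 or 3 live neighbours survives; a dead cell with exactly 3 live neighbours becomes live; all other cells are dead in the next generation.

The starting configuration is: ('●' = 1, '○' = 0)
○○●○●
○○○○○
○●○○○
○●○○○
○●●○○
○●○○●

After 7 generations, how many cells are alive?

0) ○○●○●
○○○○○
○●○○○
○●○○○
○●●○○
○●○○●
1) ●○○●○
○○○○○
○○○○○
●●○○○
○●●○○
○●○○○
2) ○○○○○
○○○○○
○○○○○
●●●○○
○○●○○
●●○○○
3) ○○○○○
○○○○○
○●○○○
○●●○○
○○●○○
○●○○○
4) ○○○○○
○○○○○
○●●○○
○●●○○
○○●○○
○○○○○
5) ○○○○○
○○○○○
○●●○○
○○○●○
○●●○○
○○○○○
6) ○○○○○
○○○○○
○○●○○
○○○●○
○○●○○
○○○○○
7) ○○○○○
○○○○○
○○○○○
○○●●○
○○○○○
○○○○○

2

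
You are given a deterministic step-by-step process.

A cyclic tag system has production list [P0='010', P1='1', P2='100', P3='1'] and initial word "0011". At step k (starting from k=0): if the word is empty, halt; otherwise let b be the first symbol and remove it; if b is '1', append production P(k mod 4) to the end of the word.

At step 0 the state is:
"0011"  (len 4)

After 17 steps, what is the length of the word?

2

0) "0011"  (len 4)
1) "011"  (len 3)
2) "11"  (len 2)
3) "1100"  (len 4)
4) "1001"  (len 4)
5) "001010"  (len 6)
6) "01010"  (len 5)
7) "1010"  (len 4)
8) "0101"  (len 4)
9) "101"  (len 3)
10) "011"  (len 3)
11) "11"  (len 2)
12) "11"  (len 2)
13) "1010"  (len 4)
14) "0101"  (len 4)
15) "101"  (len 3)
16) "011"  (len 3)
17) "11"  (len 2)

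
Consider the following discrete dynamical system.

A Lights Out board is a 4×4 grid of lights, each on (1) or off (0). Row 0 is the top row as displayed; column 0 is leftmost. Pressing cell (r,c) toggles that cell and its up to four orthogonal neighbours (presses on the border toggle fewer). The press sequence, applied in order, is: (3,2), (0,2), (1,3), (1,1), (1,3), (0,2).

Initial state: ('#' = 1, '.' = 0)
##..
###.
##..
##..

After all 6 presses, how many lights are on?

6

step 0: ##..
###.
##..
##..
step 1: ##..
###.
###.
#.##
step 2: #.##
##..
###.
#.##
step 3: #.#.
####
####
#.##
step 4: ###.
...#
#.##
#.##
step 5: ####
..#.
#.#.
#.##
step 6: #...
....
#.#.
#.##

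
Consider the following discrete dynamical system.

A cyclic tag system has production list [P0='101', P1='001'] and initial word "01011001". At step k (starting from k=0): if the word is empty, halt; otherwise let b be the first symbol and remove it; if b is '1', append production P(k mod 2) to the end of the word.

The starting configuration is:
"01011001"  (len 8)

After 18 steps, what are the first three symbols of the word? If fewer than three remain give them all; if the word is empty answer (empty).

011

step 0: "01011001"  (len 8)
step 1: "1011001"  (len 7)
step 2: "011001001"  (len 9)
step 3: "11001001"  (len 8)
step 4: "1001001001"  (len 10)
step 5: "001001001101"  (len 12)
step 6: "01001001101"  (len 11)
step 7: "1001001101"  (len 10)
step 8: "001001101001"  (len 12)
step 9: "01001101001"  (len 11)
step 10: "1001101001"  (len 10)
step 11: "001101001101"  (len 12)
step 12: "01101001101"  (len 11)
step 13: "1101001101"  (len 10)
step 14: "101001101001"  (len 12)
step 15: "01001101001101"  (len 14)
step 16: "1001101001101"  (len 13)
step 17: "001101001101101"  (len 15)
step 18: "01101001101101"  (len 14)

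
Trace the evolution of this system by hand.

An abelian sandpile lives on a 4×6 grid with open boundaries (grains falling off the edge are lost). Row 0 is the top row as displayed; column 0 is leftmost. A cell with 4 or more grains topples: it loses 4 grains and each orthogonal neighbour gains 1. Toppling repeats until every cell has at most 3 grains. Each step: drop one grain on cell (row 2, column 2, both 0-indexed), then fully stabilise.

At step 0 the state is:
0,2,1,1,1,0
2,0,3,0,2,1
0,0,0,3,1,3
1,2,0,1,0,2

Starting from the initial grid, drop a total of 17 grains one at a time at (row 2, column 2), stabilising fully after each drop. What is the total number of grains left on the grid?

gen 0: 0,2,1,1,1,0
2,0,3,0,2,1
0,0,0,3,1,3
1,2,0,1,0,2
gen 1: 0,2,1,1,1,0
2,0,3,0,2,1
0,0,1,3,1,3
1,2,0,1,0,2
gen 2: 0,2,1,1,1,0
2,0,3,0,2,1
0,0,2,3,1,3
1,2,0,1,0,2
gen 3: 0,2,1,1,1,0
2,0,3,0,2,1
0,0,3,3,1,3
1,2,0,1,0,2
gen 4: 0,2,2,1,1,0
2,1,0,2,2,1
0,1,2,0,2,3
1,2,1,2,0,2
gen 5: 0,2,2,1,1,0
2,1,0,2,2,1
0,1,3,0,2,3
1,2,1,2,0,2
gen 6: 0,2,2,1,1,0
2,1,1,2,2,1
0,2,0,1,2,3
1,2,2,2,0,2
gen 7: 0,2,2,1,1,0
2,1,1,2,2,1
0,2,1,1,2,3
1,2,2,2,0,2
gen 8: 0,2,2,1,1,0
2,1,1,2,2,1
0,2,2,1,2,3
1,2,2,2,0,2
gen 9: 0,2,2,1,1,0
2,1,1,2,2,1
0,2,3,1,2,3
1,2,2,2,0,2
gen 10: 0,2,2,1,1,0
2,1,2,2,2,1
0,3,0,2,2,3
1,2,3,2,0,2
gen 11: 0,2,2,1,1,0
2,1,2,2,2,1
0,3,1,2,2,3
1,2,3,2,0,2
gen 12: 0,2,2,1,1,0
2,1,2,2,2,1
0,3,2,2,2,3
1,2,3,2,0,2
gen 13: 0,2,2,1,1,0
2,1,2,2,2,1
0,3,3,2,2,3
1,2,3,2,0,2
gen 14: 0,2,2,1,1,0
2,2,3,2,2,1
1,1,2,3,2,3
2,0,1,3,0,2
gen 15: 0,2,2,1,1,0
2,2,3,2,2,1
1,1,3,3,2,3
2,0,1,3,0,2
gen 16: 0,2,3,2,1,0
2,3,1,0,3,1
1,2,2,2,3,3
2,0,3,0,1,2
gen 17: 0,2,3,2,1,0
2,3,1,0,3,1
1,2,3,2,3,3
2,0,3,0,1,2

40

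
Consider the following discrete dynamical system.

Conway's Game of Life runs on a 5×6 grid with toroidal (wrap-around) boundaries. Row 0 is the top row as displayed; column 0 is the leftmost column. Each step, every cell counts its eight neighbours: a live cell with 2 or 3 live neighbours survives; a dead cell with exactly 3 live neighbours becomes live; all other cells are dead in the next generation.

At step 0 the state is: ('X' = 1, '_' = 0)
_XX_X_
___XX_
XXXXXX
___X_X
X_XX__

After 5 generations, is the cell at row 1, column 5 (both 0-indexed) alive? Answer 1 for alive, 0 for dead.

1

0) _XX_X_
___XX_
XXXXXX
___X_X
X_XX__
1) _X__XX
______
XX____
______
X____X
2) ____XX
_X___X
______
_X___X
X___XX
3) ______
X___XX
______
____XX
______
4) _____X
_____X
X_____
______
______
5) ______
X____X
______
______
______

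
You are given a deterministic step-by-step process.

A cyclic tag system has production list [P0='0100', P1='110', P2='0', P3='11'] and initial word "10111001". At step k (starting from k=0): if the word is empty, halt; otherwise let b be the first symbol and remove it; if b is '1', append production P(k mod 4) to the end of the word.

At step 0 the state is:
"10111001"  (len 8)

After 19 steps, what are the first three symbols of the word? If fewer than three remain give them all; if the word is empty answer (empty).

111

t=0: "10111001"  (len 8)
t=1: "01110010100"  (len 11)
t=2: "1110010100"  (len 10)
t=3: "1100101000"  (len 10)
t=4: "10010100011"  (len 11)
t=5: "00101000110100"  (len 14)
t=6: "0101000110100"  (len 13)
t=7: "101000110100"  (len 12)
t=8: "0100011010011"  (len 13)
t=9: "100011010011"  (len 12)
t=10: "00011010011110"  (len 14)
t=11: "0011010011110"  (len 13)
t=12: "011010011110"  (len 12)
t=13: "11010011110"  (len 11)
t=14: "1010011110110"  (len 13)
t=15: "0100111101100"  (len 13)
t=16: "100111101100"  (len 12)
t=17: "001111011000100"  (len 15)
t=18: "01111011000100"  (len 14)
t=19: "1111011000100"  (len 13)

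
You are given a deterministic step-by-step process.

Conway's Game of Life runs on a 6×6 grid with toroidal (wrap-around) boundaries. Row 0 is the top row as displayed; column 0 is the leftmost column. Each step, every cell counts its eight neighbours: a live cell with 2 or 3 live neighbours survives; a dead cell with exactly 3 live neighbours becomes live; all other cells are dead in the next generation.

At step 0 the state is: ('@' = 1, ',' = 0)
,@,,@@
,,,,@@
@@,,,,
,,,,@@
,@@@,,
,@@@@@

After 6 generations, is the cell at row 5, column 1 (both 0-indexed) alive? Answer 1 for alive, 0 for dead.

0

gen 0: ,@,,@@
,,,,@@
@@,,,,
,,,,@@
,@@@,,
,@@@@@
gen 1: ,@,,,,
,@,,@,
@,,,,,
,,,@@@
,@,,,,
,,,,,@
gen 2: @,,,,,
@@,,,,
@,,@,,
@,,,@@
@,,,,@
@,,,,,
gen 3: @,,,,@
@@,,,@
,,,,@,
,@,,@,
,@,,@,
@@,,,,
gen 4: ,,,,,,
,@,,@,
,@,,@,
,,,@@@
,@@,,@
,@,,,,
gen 5: ,,,,,,
,,,,,,
@,@,,,
,@,@,@
,@@@,@
@@@,,,
gen 6: ,@,,,,
,,,,,,
@@@,,,
,,,@,@
,,,@,@
@,,@,,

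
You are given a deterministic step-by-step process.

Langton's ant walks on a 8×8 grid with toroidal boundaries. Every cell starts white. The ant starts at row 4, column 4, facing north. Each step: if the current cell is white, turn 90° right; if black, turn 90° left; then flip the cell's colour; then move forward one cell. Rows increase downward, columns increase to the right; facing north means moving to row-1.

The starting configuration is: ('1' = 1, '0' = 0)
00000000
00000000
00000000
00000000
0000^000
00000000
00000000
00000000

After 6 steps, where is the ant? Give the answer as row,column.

3,3

step 0: 00000000
00000000
00000000
00000000
0000^000
00000000
00000000
00000000
step 1: 00000000
00000000
00000000
00000000
00001>00
00000000
00000000
00000000
step 2: 00000000
00000000
00000000
00000000
00001100
00000v00
00000000
00000000
step 3: 00000000
00000000
00000000
00000000
00001100
0000<100
00000000
00000000
step 4: 00000000
00000000
00000000
00000000
0000^100
00001100
00000000
00000000
step 5: 00000000
00000000
00000000
00000000
000<0100
00001100
00000000
00000000
step 6: 00000000
00000000
00000000
000^0000
00010100
00001100
00000000
00000000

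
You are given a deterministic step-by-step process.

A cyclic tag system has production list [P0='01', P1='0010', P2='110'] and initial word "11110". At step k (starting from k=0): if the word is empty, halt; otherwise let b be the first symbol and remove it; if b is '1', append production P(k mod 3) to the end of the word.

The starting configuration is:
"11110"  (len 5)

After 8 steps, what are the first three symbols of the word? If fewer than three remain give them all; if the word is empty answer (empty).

010

0) "11110"  (len 5)
1) "111001"  (len 6)
2) "110010010"  (len 9)
3) "10010010110"  (len 11)
4) "001001011001"  (len 12)
5) "01001011001"  (len 11)
6) "1001011001"  (len 10)
7) "00101100101"  (len 11)
8) "0101100101"  (len 10)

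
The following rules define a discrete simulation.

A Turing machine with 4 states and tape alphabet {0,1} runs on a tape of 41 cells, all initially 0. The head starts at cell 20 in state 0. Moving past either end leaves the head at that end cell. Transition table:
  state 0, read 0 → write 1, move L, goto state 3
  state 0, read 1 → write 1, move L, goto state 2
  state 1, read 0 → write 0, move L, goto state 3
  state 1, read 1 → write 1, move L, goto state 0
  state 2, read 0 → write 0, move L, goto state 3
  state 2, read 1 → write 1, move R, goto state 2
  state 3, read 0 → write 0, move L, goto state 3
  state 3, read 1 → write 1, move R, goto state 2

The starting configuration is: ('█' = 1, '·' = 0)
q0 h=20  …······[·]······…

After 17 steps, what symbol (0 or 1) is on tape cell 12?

0

t=0: q0 h=20  …······[·]······…
t=1: q3 h=19  …······[·]█·····…
t=2: q3 h=18  …······[·]·█····…
t=3: q3 h=17  …······[·]··█···…
t=4: q3 h=16  …······[·]···█··…
t=5: q3 h=15  …······[·]····█·…
t=6: q3 h=14  …······[·]·····█…
t=7: q3 h=13  …······[·]······…
t=8: q3 h=12  …······[·]······…
t=9: q3 h=11  …······[·]······…
t=10: q3 h=10  …······[·]······…
t=11: q3 h= 9  …······[·]······…
t=12: q3 h= 8  …······[·]······…
t=13: q3 h= 7  …······[·]······…
t=14: q3 h= 6  |······[·]······…
t=15: q3 h= 5  |·····[·]······…
t=16: q3 h= 4  |····[·]······…
t=17: q3 h= 3  |···[·]······…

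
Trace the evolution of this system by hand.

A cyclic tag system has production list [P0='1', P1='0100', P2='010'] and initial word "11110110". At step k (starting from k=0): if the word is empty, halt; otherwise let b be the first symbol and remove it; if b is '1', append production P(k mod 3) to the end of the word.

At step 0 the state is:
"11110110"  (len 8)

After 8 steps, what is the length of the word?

gen 0: "11110110"  (len 8)
gen 1: "11101101"  (len 8)
gen 2: "11011010100"  (len 11)
gen 3: "1011010100010"  (len 13)
gen 4: "0110101000101"  (len 13)
gen 5: "110101000101"  (len 12)
gen 6: "10101000101010"  (len 14)
gen 7: "01010001010101"  (len 14)
gen 8: "1010001010101"  (len 13)

13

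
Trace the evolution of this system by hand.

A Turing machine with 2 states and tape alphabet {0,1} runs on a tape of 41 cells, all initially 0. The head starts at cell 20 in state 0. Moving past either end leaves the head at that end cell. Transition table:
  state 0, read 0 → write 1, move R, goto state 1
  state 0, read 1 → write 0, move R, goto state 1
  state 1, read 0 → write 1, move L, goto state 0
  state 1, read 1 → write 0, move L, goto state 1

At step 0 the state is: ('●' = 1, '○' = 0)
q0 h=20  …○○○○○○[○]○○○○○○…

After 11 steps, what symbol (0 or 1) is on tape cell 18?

0

k=0  q0 h=20  …○○○○○○[○]○○○○○○…
k=1  q1 h=21  …○○○○○●[○]○○○○○○…
k=2  q0 h=20  …○○○○○○[●]●○○○○○…
k=3  q1 h=21  …○○○○○○[●]○○○○○○…
k=4  q1 h=20  …○○○○○○[○]○○○○○○…
k=5  q0 h=19  …○○○○○○[○]●○○○○○…
k=6  q1 h=20  …○○○○○●[●]○○○○○○…
k=7  q1 h=19  …○○○○○○[●]○○○○○○…
k=8  q1 h=18  …○○○○○○[○]○○○○○○…
k=9  q0 h=17  …○○○○○○[○]●○○○○○…
k=10  q1 h=18  …○○○○○●[●]○○○○○○…
k=11  q1 h=17  …○○○○○○[●]○○○○○○…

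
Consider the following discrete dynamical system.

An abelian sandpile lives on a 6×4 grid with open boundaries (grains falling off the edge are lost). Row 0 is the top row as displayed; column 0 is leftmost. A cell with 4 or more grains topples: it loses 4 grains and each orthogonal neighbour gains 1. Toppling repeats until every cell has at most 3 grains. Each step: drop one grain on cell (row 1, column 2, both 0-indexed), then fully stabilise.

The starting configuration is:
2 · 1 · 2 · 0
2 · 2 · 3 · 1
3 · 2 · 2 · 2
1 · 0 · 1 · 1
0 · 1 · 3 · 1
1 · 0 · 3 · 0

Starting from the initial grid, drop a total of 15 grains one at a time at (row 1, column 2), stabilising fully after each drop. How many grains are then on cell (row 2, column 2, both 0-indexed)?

2

[0] 2 · 1 · 2 · 0
2 · 2 · 3 · 1
3 · 2 · 2 · 2
1 · 0 · 1 · 1
0 · 1 · 3 · 1
1 · 0 · 3 · 0
[1] 2 · 1 · 3 · 0
2 · 3 · 0 · 2
3 · 2 · 3 · 2
1 · 0 · 1 · 1
0 · 1 · 3 · 1
1 · 0 · 3 · 0
[2] 2 · 1 · 3 · 0
2 · 3 · 1 · 2
3 · 2 · 3 · 2
1 · 0 · 1 · 1
0 · 1 · 3 · 1
1 · 0 · 3 · 0
[3] 2 · 1 · 3 · 0
2 · 3 · 2 · 2
3 · 2 · 3 · 2
1 · 0 · 1 · 1
0 · 1 · 3 · 1
1 · 0 · 3 · 0
[4] 2 · 1 · 3 · 0
2 · 3 · 3 · 2
3 · 2 · 3 · 2
1 · 0 · 1 · 1
0 · 1 · 3 · 1
1 · 0 · 3 · 0
[5] 3 · 3 · 0 · 1
0 · 2 · 3 · 3
1 · 1 · 1 · 3
2 · 1 · 2 · 1
0 · 1 · 3 · 1
1 · 0 · 3 · 0
[6] 3 · 3 · 1 · 2
0 · 3 · 1 · 1
1 · 1 · 3 · 0
2 · 1 · 2 · 2
0 · 1 · 3 · 1
1 · 0 · 3 · 0
[7] 3 · 3 · 1 · 2
0 · 3 · 2 · 1
1 · 1 · 3 · 0
2 · 1 · 2 · 2
0 · 1 · 3 · 1
1 · 0 · 3 · 0
[8] 3 · 3 · 1 · 2
0 · 3 · 3 · 1
1 · 1 · 3 · 0
2 · 1 · 2 · 2
0 · 1 · 3 · 1
1 · 0 · 3 · 0
[9] 0 · 1 · 3 · 2
2 · 1 · 2 · 2
1 · 3 · 0 · 1
2 · 1 · 3 · 2
0 · 1 · 3 · 1
1 · 0 · 3 · 0
[10] 0 · 1 · 3 · 2
2 · 1 · 3 · 2
1 · 3 · 0 · 1
2 · 1 · 3 · 2
0 · 1 · 3 · 1
1 · 0 · 3 · 0
[11] 0 · 2 · 0 · 3
2 · 2 · 1 · 3
1 · 3 · 1 · 1
2 · 1 · 3 · 2
0 · 1 · 3 · 1
1 · 0 · 3 · 0
[12] 0 · 2 · 0 · 3
2 · 2 · 2 · 3
1 · 3 · 1 · 1
2 · 1 · 3 · 2
0 · 1 · 3 · 1
1 · 0 · 3 · 0
[13] 0 · 2 · 0 · 3
2 · 2 · 3 · 3
1 · 3 · 1 · 1
2 · 1 · 3 · 2
0 · 1 · 3 · 1
1 · 0 · 3 · 0
[14] 0 · 2 · 2 · 0
2 · 3 · 1 · 1
1 · 3 · 2 · 2
2 · 1 · 3 · 2
0 · 1 · 3 · 1
1 · 0 · 3 · 0
[15] 0 · 2 · 2 · 0
2 · 3 · 2 · 1
1 · 3 · 2 · 2
2 · 1 · 3 · 2
0 · 1 · 3 · 1
1 · 0 · 3 · 0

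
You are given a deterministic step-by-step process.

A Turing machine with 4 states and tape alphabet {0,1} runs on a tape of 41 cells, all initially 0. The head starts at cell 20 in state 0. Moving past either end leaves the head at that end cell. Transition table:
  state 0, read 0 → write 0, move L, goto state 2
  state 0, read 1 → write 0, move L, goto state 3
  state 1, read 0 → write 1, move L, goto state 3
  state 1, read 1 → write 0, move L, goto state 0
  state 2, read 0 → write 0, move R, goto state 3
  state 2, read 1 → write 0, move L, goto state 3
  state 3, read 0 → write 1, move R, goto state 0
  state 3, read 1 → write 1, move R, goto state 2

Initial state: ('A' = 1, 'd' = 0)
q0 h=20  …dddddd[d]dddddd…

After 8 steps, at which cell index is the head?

18

step 0: q0 h=20  …dddddd[d]dddddd…
step 1: q2 h=19  …dddddd[d]dddddd…
step 2: q3 h=20  …dddddd[d]dddddd…
step 3: q0 h=21  …dddddA[d]dddddd…
step 4: q2 h=20  …dddddd[A]dddddd…
step 5: q3 h=19  …dddddd[d]dddddd…
step 6: q0 h=20  …dddddA[d]dddddd…
step 7: q2 h=19  …dddddd[A]dddddd…
step 8: q3 h=18  …dddddd[d]dddddd…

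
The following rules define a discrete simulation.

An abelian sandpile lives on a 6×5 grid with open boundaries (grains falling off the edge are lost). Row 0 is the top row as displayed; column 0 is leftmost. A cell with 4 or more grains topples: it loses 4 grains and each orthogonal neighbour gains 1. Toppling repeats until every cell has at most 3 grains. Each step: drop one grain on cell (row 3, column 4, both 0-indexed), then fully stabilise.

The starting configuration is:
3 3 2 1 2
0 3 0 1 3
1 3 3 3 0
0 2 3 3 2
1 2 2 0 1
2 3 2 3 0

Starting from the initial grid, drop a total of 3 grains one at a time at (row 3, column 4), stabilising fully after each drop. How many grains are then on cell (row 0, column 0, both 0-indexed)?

0

k=0  3 3 2 1 2
0 3 0 1 3
1 3 3 3 0
0 2 3 3 2
1 2 2 0 1
2 3 2 3 0
k=1  3 3 2 1 2
0 3 0 1 3
1 3 3 3 0
0 2 3 3 3
1 2 2 0 1
2 3 2 3 0
k=2  0 1 3 1 2
2 1 2 2 3
2 2 2 1 2
1 0 2 2 1
1 3 3 1 2
2 3 2 3 0
k=3  0 1 3 1 2
2 1 2 2 3
2 2 2 1 2
1 0 2 2 2
1 3 3 1 2
2 3 2 3 0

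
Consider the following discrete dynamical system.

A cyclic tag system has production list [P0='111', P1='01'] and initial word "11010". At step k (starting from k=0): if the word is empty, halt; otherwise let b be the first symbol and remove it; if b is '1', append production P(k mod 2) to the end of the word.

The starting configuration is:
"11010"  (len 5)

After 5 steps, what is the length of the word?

0) "11010"  (len 5)
1) "1010111"  (len 7)
2) "01011101"  (len 8)
3) "1011101"  (len 7)
4) "01110101"  (len 8)
5) "1110101"  (len 7)

7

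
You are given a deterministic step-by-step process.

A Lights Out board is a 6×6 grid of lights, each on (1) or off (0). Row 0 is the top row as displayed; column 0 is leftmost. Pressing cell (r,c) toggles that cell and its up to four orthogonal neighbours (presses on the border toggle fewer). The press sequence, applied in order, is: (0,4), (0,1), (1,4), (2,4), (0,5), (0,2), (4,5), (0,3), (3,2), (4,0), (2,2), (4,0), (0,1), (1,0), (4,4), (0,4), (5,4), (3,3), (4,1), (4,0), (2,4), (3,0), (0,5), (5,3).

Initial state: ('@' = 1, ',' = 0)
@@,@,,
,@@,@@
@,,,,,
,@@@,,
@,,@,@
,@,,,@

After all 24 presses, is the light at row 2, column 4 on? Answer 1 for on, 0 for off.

t=0: @@,@,,
,@@,@@
@,,,,,
,@@@,,
@,,@,@
,@,,,@
t=1: @@,,@@
,@@,,@
@,,,,,
,@@@,,
@,,@,@
,@,,,@
t=2: ,,@,@@
,,@,,@
@,,,,,
,@@@,,
@,,@,@
,@,,,@
t=3: ,,@,,@
,,@@@,
@,,,@,
,@@@,,
@,,@,@
,@,,,@
t=4: ,,@,,@
,,@@,,
@,,@,@
,@@@@,
@,,@,@
,@,,,@
t=5: ,,@,@,
,,@@,@
@,,@,@
,@@@@,
@,,@,@
,@,,,@
t=6: ,@,@@,
,,,@,@
@,,@,@
,@@@@,
@,,@,@
,@,,,@
t=7: ,@,@@,
,,,@,@
@,,@,@
,@@@@@
@,,@@,
,@,,,,
t=8: ,@@,,,
,,,,,@
@,,@,@
,@@@@@
@,,@@,
,@,,,,
t=9: ,@@,,,
,,,,,@
@,@@,@
,,,,@@
@,@@@,
,@,,,,
t=10: ,@@,,,
,,,,,@
@,@@,@
@,,,@@
,@@@@,
@@,,,,
t=11: ,@@,,,
,,@,,@
@@,,,@
@,@,@@
,@@@@,
@@,,,,
t=12: ,@@,,,
,,@,,@
@@,,,@
,,@,@@
@,@@@,
,@,,,,
t=13: @,,,,,
,@@,,@
@@,,,@
,,@,@@
@,@@@,
,@,,,,
t=14: ,,,,,,
@,@,,@
,@,,,@
,,@,@@
@,@@@,
,@,,,,
t=15: ,,,,,,
@,@,,@
,@,,,@
,,@,,@
@,@,,@
,@,,@,
t=16: ,,,@@@
@,@,@@
,@,,,@
,,@,,@
@,@,,@
,@,,@,
t=17: ,,,@@@
@,@,@@
,@,,,@
,,@,,@
@,@,@@
,@,@,@
t=18: ,,,@@@
@,@,@@
,@,@,@
,,,@@@
@,@@@@
,@,@,@
t=19: ,,,@@@
@,@,@@
,@,@,@
,@,@@@
,@,@@@
,,,@,@
t=20: ,,,@@@
@,@,@@
,@,@,@
@@,@@@
@,,@@@
@,,@,@
t=21: ,,,@@@
@,@,,@
,@,,@,
@@,@,@
@,,@@@
@,,@,@
t=22: ,,,@@@
@,@,,@
@@,,@,
,,,@,@
,,,@@@
@,,@,@
t=23: ,,,@,,
@,@,,,
@@,,@,
,,,@,@
,,,@@@
@,,@,@
t=24: ,,,@,,
@,@,,,
@@,,@,
,,,@,@
,,,,@@
@,@,@@

1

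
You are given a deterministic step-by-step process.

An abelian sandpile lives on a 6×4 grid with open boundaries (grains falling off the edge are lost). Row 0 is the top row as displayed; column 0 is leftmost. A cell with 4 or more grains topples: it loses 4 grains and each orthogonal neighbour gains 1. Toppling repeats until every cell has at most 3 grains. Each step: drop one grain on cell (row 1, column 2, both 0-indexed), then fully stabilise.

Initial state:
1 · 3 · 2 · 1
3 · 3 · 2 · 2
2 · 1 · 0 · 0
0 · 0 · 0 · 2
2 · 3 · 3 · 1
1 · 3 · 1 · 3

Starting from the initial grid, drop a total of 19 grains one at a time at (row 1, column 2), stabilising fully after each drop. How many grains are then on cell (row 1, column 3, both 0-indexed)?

3

gen 0: 1 · 3 · 2 · 1
3 · 3 · 2 · 2
2 · 1 · 0 · 0
0 · 0 · 0 · 2
2 · 3 · 3 · 1
1 · 3 · 1 · 3
gen 1: 1 · 3 · 2 · 1
3 · 3 · 3 · 2
2 · 1 · 0 · 0
0 · 0 · 0 · 2
2 · 3 · 3 · 1
1 · 3 · 1 · 3
gen 2: 3 · 1 · 0 · 2
0 · 2 · 2 · 3
3 · 2 · 1 · 0
0 · 0 · 0 · 2
2 · 3 · 3 · 1
1 · 3 · 1 · 3
gen 3: 3 · 1 · 0 · 2
0 · 2 · 3 · 3
3 · 2 · 1 · 0
0 · 0 · 0 · 2
2 · 3 · 3 · 1
1 · 3 · 1 · 3
gen 4: 3 · 1 · 1 · 3
0 · 3 · 1 · 0
3 · 2 · 2 · 1
0 · 0 · 0 · 2
2 · 3 · 3 · 1
1 · 3 · 1 · 3
gen 5: 3 · 1 · 1 · 3
0 · 3 · 2 · 0
3 · 2 · 2 · 1
0 · 0 · 0 · 2
2 · 3 · 3 · 1
1 · 3 · 1 · 3
gen 6: 3 · 1 · 1 · 3
0 · 3 · 3 · 0
3 · 2 · 2 · 1
0 · 0 · 0 · 2
2 · 3 · 3 · 1
1 · 3 · 1 · 3
gen 7: 3 · 2 · 2 · 3
1 · 0 · 1 · 1
3 · 3 · 3 · 1
0 · 0 · 0 · 2
2 · 3 · 3 · 1
1 · 3 · 1 · 3
gen 8: 3 · 2 · 2 · 3
1 · 0 · 2 · 1
3 · 3 · 3 · 1
0 · 0 · 0 · 2
2 · 3 · 3 · 1
1 · 3 · 1 · 3
gen 9: 3 · 2 · 2 · 3
1 · 0 · 3 · 1
3 · 3 · 3 · 1
0 · 0 · 0 · 2
2 · 3 · 3 · 1
1 · 3 · 1 · 3
gen 10: 3 · 2 · 3 · 3
2 · 2 · 1 · 2
0 · 1 · 1 · 2
1 · 1 · 1 · 2
2 · 3 · 3 · 1
1 · 3 · 1 · 3
gen 11: 3 · 2 · 3 · 3
2 · 2 · 2 · 2
0 · 1 · 1 · 2
1 · 1 · 1 · 2
2 · 3 · 3 · 1
1 · 3 · 1 · 3
gen 12: 3 · 2 · 3 · 3
2 · 2 · 3 · 2
0 · 1 · 1 · 2
1 · 1 · 1 · 2
2 · 3 · 3 · 1
1 · 3 · 1 · 3
gen 13: 3 · 3 · 1 · 1
2 · 3 · 2 · 0
0 · 1 · 2 · 3
1 · 1 · 1 · 2
2 · 3 · 3 · 1
1 · 3 · 1 · 3
gen 14: 3 · 3 · 1 · 1
2 · 3 · 3 · 0
0 · 1 · 2 · 3
1 · 1 · 1 · 2
2 · 3 · 3 · 1
1 · 3 · 1 · 3
gen 15: 1 · 1 · 3 · 1
0 · 2 · 1 · 1
1 · 2 · 3 · 3
1 · 1 · 1 · 2
2 · 3 · 3 · 1
1 · 3 · 1 · 3
gen 16: 1 · 1 · 3 · 1
0 · 2 · 2 · 1
1 · 2 · 3 · 3
1 · 1 · 1 · 2
2 · 3 · 3 · 1
1 · 3 · 1 · 3
gen 17: 1 · 1 · 3 · 1
0 · 2 · 3 · 1
1 · 2 · 3 · 3
1 · 1 · 1 · 2
2 · 3 · 3 · 1
1 · 3 · 1 · 3
gen 18: 1 · 2 · 0 · 2
0 · 3 · 2 · 3
1 · 3 · 1 · 0
1 · 1 · 2 · 3
2 · 3 · 3 · 1
1 · 3 · 1 · 3
gen 19: 1 · 2 · 0 · 2
0 · 3 · 3 · 3
1 · 3 · 1 · 0
1 · 1 · 2 · 3
2 · 3 · 3 · 1
1 · 3 · 1 · 3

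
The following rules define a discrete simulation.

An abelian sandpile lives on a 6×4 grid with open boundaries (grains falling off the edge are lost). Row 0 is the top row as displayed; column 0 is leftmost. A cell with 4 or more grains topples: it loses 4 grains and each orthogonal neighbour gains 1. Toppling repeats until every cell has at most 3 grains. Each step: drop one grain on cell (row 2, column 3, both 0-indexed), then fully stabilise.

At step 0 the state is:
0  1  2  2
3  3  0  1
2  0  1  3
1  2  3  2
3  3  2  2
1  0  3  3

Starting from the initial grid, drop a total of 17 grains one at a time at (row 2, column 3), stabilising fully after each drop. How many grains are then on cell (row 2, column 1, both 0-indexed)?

gen 0: 0  1  2  2
3  3  0  1
2  0  1  3
1  2  3  2
3  3  2  2
1  0  3  3
gen 1: 0  1  2  2
3  3  0  2
2  0  2  0
1  2  3  3
3  3  2  2
1  0  3  3
gen 2: 0  1  2  2
3  3  0  2
2  0  2  1
1  2  3  3
3  3  2  2
1  0  3  3
gen 3: 0  1  2  2
3  3  0  2
2  0  2  2
1  2  3  3
3  3  2  2
1  0  3  3
gen 4: 0  1  2  2
3  3  0  2
2  0  2  3
1  2  3  3
3  3  2  2
1  0  3  3
gen 5: 0  1  2  2
3  3  1  3
2  1  0  2
1  3  1  1
3  3  3  3
1  0  3  3
gen 6: 0  1  2  2
3  3  1  3
2  1  0  3
1  3  1  1
3  3  3  3
1  0  3  3
gen 7: 0  1  2  3
3  3  2  0
2  1  1  1
1  3  1  2
3  3  3  3
1  0  3  3
gen 8: 0  1  2  3
3  3  2  0
2  1  1  2
1  3  1  2
3  3  3  3
1  0  3  3
gen 9: 0  1  2  3
3  3  2  0
2  1  1  3
1  3  1  2
3  3  3  3
1  0  3  3
gen 10: 0  1  2  3
3  3  2  1
2  1  2  0
1  3  1  3
3  3  3  3
1  0  3  3
gen 11: 0  1  2  3
3  3  2  1
2  1  2  1
1  3  1  3
3  3  3  3
1  0  3  3
gen 12: 0  1  2  3
3  3  2  1
2  1  2  2
1  3  1  3
3  3  3  3
1  0  3  3
gen 13: 0  1  2  3
3  3  2  1
2  1  2  3
1  3  1  3
3  3  3  3
1  0  3  3
gen 14: 0  1  2  3
3  3  3  2
2  3  0  2
3  1  1  2
0  2  3  2
2  2  1  1
gen 15: 0  1  2  3
3  3  3  2
2  3  0  3
3  1  1  2
0  2  3  2
2  2  1  1
gen 16: 0  1  2  3
3  3  3  3
2  3  1  0
3  1  1  3
0  2  3  2
2  2  1  1
gen 17: 0  1  2  3
3  3  3  3
2  3  1  1
3  1  1  3
0  2  3  2
2  2  1  1

3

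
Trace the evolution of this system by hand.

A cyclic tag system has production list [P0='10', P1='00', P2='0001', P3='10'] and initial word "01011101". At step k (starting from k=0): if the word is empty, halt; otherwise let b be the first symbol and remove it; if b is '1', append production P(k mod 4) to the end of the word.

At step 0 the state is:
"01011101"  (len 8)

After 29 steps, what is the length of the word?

t=0: "01011101"  (len 8)
t=1: "1011101"  (len 7)
t=2: "01110100"  (len 8)
t=3: "1110100"  (len 7)
t=4: "11010010"  (len 8)
t=5: "101001010"  (len 9)
t=6: "0100101000"  (len 10)
t=7: "100101000"  (len 9)
t=8: "0010100010"  (len 10)
t=9: "010100010"  (len 9)
t=10: "10100010"  (len 8)
t=11: "01000100001"  (len 11)
t=12: "1000100001"  (len 10)
t=13: "00010000110"  (len 11)
t=14: "0010000110"  (len 10)
t=15: "010000110"  (len 9)
t=16: "10000110"  (len 8)
t=17: "000011010"  (len 9)
t=18: "00011010"  (len 8)
t=19: "0011010"  (len 7)
t=20: "011010"  (len 6)
t=21: "11010"  (len 5)
t=22: "101000"  (len 6)
t=23: "010000001"  (len 9)
t=24: "10000001"  (len 8)
t=25: "000000110"  (len 9)
t=26: "00000110"  (len 8)
t=27: "0000110"  (len 7)
t=28: "000110"  (len 6)
t=29: "00110"  (len 5)

5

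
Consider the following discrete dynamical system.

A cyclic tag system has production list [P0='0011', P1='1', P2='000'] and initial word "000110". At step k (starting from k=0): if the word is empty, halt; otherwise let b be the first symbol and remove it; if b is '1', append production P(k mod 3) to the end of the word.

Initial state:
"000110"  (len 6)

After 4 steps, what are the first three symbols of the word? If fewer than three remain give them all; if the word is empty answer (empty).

[0] "000110"  (len 6)
[1] "00110"  (len 5)
[2] "0110"  (len 4)
[3] "110"  (len 3)
[4] "100011"  (len 6)

100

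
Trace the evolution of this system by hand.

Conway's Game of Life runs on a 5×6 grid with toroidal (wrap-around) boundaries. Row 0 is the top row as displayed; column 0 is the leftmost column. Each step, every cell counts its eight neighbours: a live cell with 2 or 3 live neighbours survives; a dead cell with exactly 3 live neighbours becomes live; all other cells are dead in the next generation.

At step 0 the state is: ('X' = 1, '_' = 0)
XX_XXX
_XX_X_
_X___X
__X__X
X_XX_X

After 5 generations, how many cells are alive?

0) XX_XXX
_XX_X_
_X___X
__X__X
X_XX_X
1) ______
______
_X_XXX
__XX_X
______
2) ______
____X_
X__X_X
X_XX_X
______
3) ______
____XX
XXXX__
XXXX_X
______
4) ______
XXXXXX
______
___XXX
XXX___
5) ____X_
XXXXXX
_X____
XXXXXX
XXXXXX

20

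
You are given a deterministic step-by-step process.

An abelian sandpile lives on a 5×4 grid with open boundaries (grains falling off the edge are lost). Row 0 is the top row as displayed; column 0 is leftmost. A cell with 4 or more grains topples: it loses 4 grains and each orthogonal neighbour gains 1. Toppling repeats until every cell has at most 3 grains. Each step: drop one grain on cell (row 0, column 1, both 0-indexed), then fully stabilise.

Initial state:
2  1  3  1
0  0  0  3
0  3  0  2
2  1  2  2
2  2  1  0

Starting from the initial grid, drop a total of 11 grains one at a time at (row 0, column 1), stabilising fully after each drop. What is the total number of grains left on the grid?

32

step 0: 2  1  3  1
0  0  0  3
0  3  0  2
2  1  2  2
2  2  1  0
step 1: 2  2  3  1
0  0  0  3
0  3  0  2
2  1  2  2
2  2  1  0
step 2: 2  3  3  1
0  0  0  3
0  3  0  2
2  1  2  2
2  2  1  0
step 3: 3  1  0  2
0  1  1  3
0  3  0  2
2  1  2  2
2  2  1  0
step 4: 3  2  0  2
0  1  1  3
0  3  0  2
2  1  2  2
2  2  1  0
step 5: 3  3  0  2
0  1  1  3
0  3  0  2
2  1  2  2
2  2  1  0
step 6: 0  1  1  2
1  2  1  3
0  3  0  2
2  1  2  2
2  2  1  0
step 7: 0  2  1  2
1  2  1  3
0  3  0  2
2  1  2  2
2  2  1  0
step 8: 0  3  1  2
1  2  1  3
0  3  0  2
2  1  2  2
2  2  1  0
step 9: 1  0  2  2
1  3  1  3
0  3  0  2
2  1  2  2
2  2  1  0
step 10: 1  1  2  2
1  3  1  3
0  3  0  2
2  1  2  2
2  2  1  0
step 11: 1  2  2  2
1  3  1  3
0  3  0  2
2  1  2  2
2  2  1  0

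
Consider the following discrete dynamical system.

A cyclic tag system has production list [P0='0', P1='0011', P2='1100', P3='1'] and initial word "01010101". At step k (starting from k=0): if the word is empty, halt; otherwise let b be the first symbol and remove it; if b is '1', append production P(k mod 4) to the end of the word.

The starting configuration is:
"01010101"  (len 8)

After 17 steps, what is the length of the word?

9

k=0  "01010101"  (len 8)
k=1  "1010101"  (len 7)
k=2  "0101010011"  (len 10)
k=3  "101010011"  (len 9)
k=4  "010100111"  (len 9)
k=5  "10100111"  (len 8)
k=6  "01001110011"  (len 11)
k=7  "1001110011"  (len 10)
k=8  "0011100111"  (len 10)
k=9  "011100111"  (len 9)
k=10  "11100111"  (len 8)
k=11  "11001111100"  (len 11)
k=12  "10011111001"  (len 11)
k=13  "00111110010"  (len 11)
k=14  "0111110010"  (len 10)
k=15  "111110010"  (len 9)
k=16  "111100101"  (len 9)
k=17  "111001010"  (len 9)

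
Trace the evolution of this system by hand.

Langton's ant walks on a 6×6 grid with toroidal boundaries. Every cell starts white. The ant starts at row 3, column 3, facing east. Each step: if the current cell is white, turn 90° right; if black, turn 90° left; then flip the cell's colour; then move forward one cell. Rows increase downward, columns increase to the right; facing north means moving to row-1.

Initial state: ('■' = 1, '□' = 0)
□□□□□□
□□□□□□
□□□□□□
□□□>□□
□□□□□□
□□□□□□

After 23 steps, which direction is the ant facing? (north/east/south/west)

south

step 0: □□□□□□
□□□□□□
□□□□□□
□□□>□□
□□□□□□
□□□□□□
step 1: □□□□□□
□□□□□□
□□□□□□
□□□■□□
□□□v□□
□□□□□□
step 2: □□□□□□
□□□□□□
□□□□□□
□□□■□□
□□<■□□
□□□□□□
step 3: □□□□□□
□□□□□□
□□□□□□
□□^■□□
□□■■□□
□□□□□□
step 4: □□□□□□
□□□□□□
□□□□□□
□□■>□□
□□■■□□
□□□□□□
step 5: □□□□□□
□□□□□□
□□□^□□
□□■□□□
□□■■□□
□□□□□□
step 6: □□□□□□
□□□□□□
□□□■>□
□□■□□□
□□■■□□
□□□□□□
step 7: □□□□□□
□□□□□□
□□□■■□
□□■□v□
□□■■□□
□□□□□□
step 8: □□□□□□
□□□□□□
□□□■■□
□□■<■□
□□■■□□
□□□□□□
step 9: □□□□□□
□□□□□□
□□□^■□
□□■■■□
□□■■□□
□□□□□□
step 10: □□□□□□
□□□□□□
□□<□■□
□□■■■□
□□■■□□
□□□□□□
step 11: □□□□□□
□□^□□□
□□■□■□
□□■■■□
□□■■□□
□□□□□□
step 12: □□□□□□
□□■>□□
□□■□■□
□□■■■□
□□■■□□
□□□□□□
step 13: □□□□□□
□□■■□□
□□■v■□
□□■■■□
□□■■□□
□□□□□□
step 14: □□□□□□
□□■■□□
□□<■■□
□□■■■□
□□■■□□
□□□□□□
step 15: □□□□□□
□□■■□□
□□□■■□
□□v■■□
□□■■□□
□□□□□□
step 16: □□□□□□
□□■■□□
□□□■■□
□□□>■□
□□■■□□
□□□□□□
step 17: □□□□□□
□□■■□□
□□□^■□
□□□□■□
□□■■□□
□□□□□□
step 18: □□□□□□
□□■■□□
□□<□■□
□□□□■□
□□■■□□
□□□□□□
step 19: □□□□□□
□□^■□□
□□■□■□
□□□□■□
□□■■□□
□□□□□□
step 20: □□□□□□
□<□■□□
□□■□■□
□□□□■□
□□■■□□
□□□□□□
step 21: □^□□□□
□■□■□□
□□■□■□
□□□□■□
□□■■□□
□□□□□□
step 22: □■>□□□
□■□■□□
□□■□■□
□□□□■□
□□■■□□
□□□□□□
step 23: □■■□□□
□■v■□□
□□■□■□
□□□□■□
□□■■□□
□□□□□□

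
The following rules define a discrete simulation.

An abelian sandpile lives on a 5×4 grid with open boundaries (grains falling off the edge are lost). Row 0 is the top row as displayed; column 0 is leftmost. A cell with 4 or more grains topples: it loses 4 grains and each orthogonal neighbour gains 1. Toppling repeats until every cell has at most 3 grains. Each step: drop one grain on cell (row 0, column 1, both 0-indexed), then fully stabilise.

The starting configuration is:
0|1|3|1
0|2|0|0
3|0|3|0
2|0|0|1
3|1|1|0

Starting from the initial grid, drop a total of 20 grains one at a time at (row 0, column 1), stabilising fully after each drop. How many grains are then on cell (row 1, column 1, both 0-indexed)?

gen 0: 0|1|3|1
0|2|0|0
3|0|3|0
2|0|0|1
3|1|1|0
gen 1: 0|2|3|1
0|2|0|0
3|0|3|0
2|0|0|1
3|1|1|0
gen 2: 0|3|3|1
0|2|0|0
3|0|3|0
2|0|0|1
3|1|1|0
gen 3: 1|1|0|2
0|3|1|0
3|0|3|0
2|0|0|1
3|1|1|0
gen 4: 1|2|0|2
0|3|1|0
3|0|3|0
2|0|0|1
3|1|1|0
gen 5: 1|3|0|2
0|3|1|0
3|0|3|0
2|0|0|1
3|1|1|0
gen 6: 2|1|1|2
1|0|2|0
3|1|3|0
2|0|0|1
3|1|1|0
gen 7: 2|2|1|2
1|0|2|0
3|1|3|0
2|0|0|1
3|1|1|0
gen 8: 2|3|1|2
1|0|2|0
3|1|3|0
2|0|0|1
3|1|1|0
gen 9: 3|0|2|2
1|1|2|0
3|1|3|0
2|0|0|1
3|1|1|0
gen 10: 3|1|2|2
1|1|2|0
3|1|3|0
2|0|0|1
3|1|1|0
gen 11: 3|2|2|2
1|1|2|0
3|1|3|0
2|0|0|1
3|1|1|0
gen 12: 3|3|2|2
1|1|2|0
3|1|3|0
2|0|0|1
3|1|1|0
gen 13: 0|1|3|2
2|2|2|0
3|1|3|0
2|0|0|1
3|1|1|0
gen 14: 0|2|3|2
2|2|2|0
3|1|3|0
2|0|0|1
3|1|1|0
gen 15: 0|3|3|2
2|2|2|0
3|1|3|0
2|0|0|1
3|1|1|0
gen 16: 1|1|0|3
2|3|3|0
3|1|3|0
2|0|0|1
3|1|1|0
gen 17: 1|2|0|3
2|3|3|0
3|1|3|0
2|0|0|1
3|1|1|0
gen 18: 1|3|0|3
2|3|3|0
3|1|3|0
2|0|0|1
3|1|1|0
gen 19: 2|1|2|3
3|1|1|1
3|3|0|1
2|0|1|1
3|1|1|0
gen 20: 2|2|2|3
3|1|1|1
3|3|0|1
2|0|1|1
3|1|1|0

1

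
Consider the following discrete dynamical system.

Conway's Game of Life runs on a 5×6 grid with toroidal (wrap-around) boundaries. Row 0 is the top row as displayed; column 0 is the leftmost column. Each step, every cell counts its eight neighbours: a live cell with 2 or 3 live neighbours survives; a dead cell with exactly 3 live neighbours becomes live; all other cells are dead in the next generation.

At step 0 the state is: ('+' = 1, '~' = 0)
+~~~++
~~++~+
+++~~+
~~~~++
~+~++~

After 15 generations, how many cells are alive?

4

gen 0: +~~~++
~~++~+
+++~~+
~~~~++
~+~++~
gen 1: ++~~~~
~~++~~
~++~~~
~~~~~~
~~~+~~
gen 2: ~+~+~~
+~~+~~
~+++~~
~~+~~~
~~~~~~
gen 3: ~~+~~~
+~~++~
~+~+~~
~+++~~
~~+~~~
gen 4: ~++~~~
~+~++~
++~~~~
~+~+~~
~~~~~~
gen 5: ~+++~~
~~~+~~
++~++~
+++~~~
~+~~~~
gen 6: ~+~+~~
+~~~~~
+~~+++
~~~+~+
~~~+~~
gen 7: ~~+~~~
++++~~
+~~+~~
+~++~+
~~~+~~
gen 8: ~~~~~~
+~~+~~
~~~~~~
++++~+
~+~++~
gen 9: ~~+++~
~~~~~~
~~~+++
++~+~+
~+~+++
gen 10: ~~+~~+
~~+~~+
~~++~+
~+~~~~
~+~~~~
gen 11: +++~~~
+++~~+
+++++~
++~~~~
+++~~~
gen 12: ~~~+~~
~~~~+~
~~~++~
~~~~~~
~~~~~+
gen 13: ~~~~+~
~~~~+~
~~~++~
~~~~+~
~~~~~~
gen 14: ~~~~~~
~~~~++
~~~+++
~~~++~
~~~~~~
gen 15: ~~~~~~
~~~+~+
~~~~~~
~~~+~+
~~~~~~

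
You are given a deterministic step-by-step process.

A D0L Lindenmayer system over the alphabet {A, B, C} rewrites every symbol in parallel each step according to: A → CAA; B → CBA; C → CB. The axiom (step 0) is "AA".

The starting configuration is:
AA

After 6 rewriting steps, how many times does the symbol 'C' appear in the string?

288

t=0: AA
t=1: CAACAA
t=2: CBCAACAACBCAACAA
t=3: CBCBACBCAACAACBCAACAACBCBACBCAACAACBCAACAA
t=4: CBCBACBCBACAACBCBACBCAACAACBCAACAACBCBACBCAACAACBCAACAACBCBACBCBACAACBCBACBCAACAACBCAACAACBCBACBCAACAACBCAACAA
t=5: CBCBACBCBACAACBCBACBCBACAACBCAACAACBCBACBCBACAACBCBACBCAAC…CAACBCBACBCBACAACBCBACBCAACAACBCAACAACBCBACBCAACAACBCAACAA  (len 288)
t=6: CBCBACBCBACAACBCBACBCBACAACBCAACAACBCBACBCBACAACBCBACBCBAC…CAACBCBACBCBACAACBCBACBCAACAACBCAACAACBCBACBCAACAACBCAACAA  (len 754)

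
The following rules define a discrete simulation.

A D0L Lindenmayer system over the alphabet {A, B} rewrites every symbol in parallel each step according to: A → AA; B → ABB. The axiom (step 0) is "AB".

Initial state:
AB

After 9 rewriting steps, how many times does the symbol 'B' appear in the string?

512

gen 0: AB
gen 1: AAABB
gen 2: AAAAAAABBABB
gen 3: AAAAAAAAAAAAAAABBABBAAABBABB
gen 4: AAAAAAAAAAAAAAAAAAAAAAAAAAAAAAABBABBAAABBABBAAAAAAABBABBAAABBABB
gen 5: AAAAAAAAAAAAAAAAAAAAAAAAAAAAAAAAAAAAAAAAAAAAAAAAAAAAAAAAAA…BBAAABBABBAAAAAAAAAAAAAAABBABBAAABBABBAAAAAAABBABBAAABBABB  (len 144)
gen 6: AAAAAAAAAAAAAAAAAAAAAAAAAAAAAAAAAAAAAAAAAAAAAAAAAAAAAAAAAA…BBAAABBABBAAAAAAAAAAAAAAABBABBAAABBABBAAAAAAABBABBAAABBABB  (len 320)
gen 7: AAAAAAAAAAAAAAAAAAAAAAAAAAAAAAAAAAAAAAAAAAAAAAAAAAAAAAAAAA…BBAAABBABBAAAAAAAAAAAAAAABBABBAAABBABBAAAAAAABBABBAAABBABB  (len 704)
gen 8: AAAAAAAAAAAAAAAAAAAAAAAAAAAAAAAAAAAAAAAAAAAAAAAAAAAAAAAAAA…BBAAABBABBAAAAAAAAAAAAAAABBABBAAABBABBAAAAAAABBABBAAABBABB  (len 1536)
gen 9: AAAAAAAAAAAAAAAAAAAAAAAAAAAAAAAAAAAAAAAAAAAAAAAAAAAAAAAAAA…BBAAABBABBAAAAAAAAAAAAAAABBABBAAABBABBAAAAAAABBABBAAABBABB  (len 3328)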